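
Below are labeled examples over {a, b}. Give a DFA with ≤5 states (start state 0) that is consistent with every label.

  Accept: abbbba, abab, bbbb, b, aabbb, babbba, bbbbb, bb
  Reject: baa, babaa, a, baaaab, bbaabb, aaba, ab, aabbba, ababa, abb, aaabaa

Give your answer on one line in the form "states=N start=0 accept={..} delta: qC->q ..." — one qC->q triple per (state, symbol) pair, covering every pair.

states=5 start=0 accept={0,4} delta: 0a->1 0b->0 1a->2 1b->3 2a->0 2b->4 3a->0 3b->3 4a->1 4b->2

Fold the examples into a partial DFA from state 0: repeatedly fix the first undefined (state, symbol) met by the shortest-then-alphabetical prefix, trying targets in increasing order and rejecting any under which an Accept and a Reject string meet in one state with the same remainder; add a state when all current targets are rejected. Accepting states are where Accept strings end.
a: 0a undefined. 0a->0: no, b/ab meet in 0 with "b" left. Open state 1: 0a->1.
b: 0b undefined. 0b->0: ok.
aa: 1a undefined. 1a->0: no, bbbb/baa meet in 0. 1a->1: no, babbba/aabbba meet in 1 with "bbba" left. Open state 2: 1a->2.
ab: 1b undefined. 1b->0: no, abbbba/a meet in 1. 1b->1: no, abbbba/baa meet in 2. 1b->2: no, abbbba/aabbba meet in 2 with "bbba" left. Open state 3: 1b->3.
aaa: 2a undefined. 2a->0: ok.
aab: 2b undefined. 2b->0: no, bbbb/bbaabb meet in 0. 2b->1: no, aabbb/abb meet in 3 with "b" left. 2b->2: no, bbbb/aaba meet in 0. 2b->3: no, babbba/aabbba meet in 3 with "bba" left. Open state 4: 2b->4.
aba: 3a undefined. 3a->0: ok.
abb: 3b undefined. 3b->0: no, abbbba/babaa meet in 1. 3b->1: no, abbbba/baa meet in 2. 3b->2: no, babbba/aaba meet in 4 with "a" left. 3b->3: ok.
aaba: 4a undefined. 4a->0: no, abbbba/aaba meet in 0. 4a->1: ok.
aabb: 4b undefined. 4b->0: no, abbbba/bbaabb meet in 0. 4b->1: no, abbbba/aabbba meet in 0. 4b->2: ok.
All examples now run through 5 states with every (state, symbol) defined. Accept strings end in {0,4}, Reject strings end in {1,2,3}; accept={0,4}.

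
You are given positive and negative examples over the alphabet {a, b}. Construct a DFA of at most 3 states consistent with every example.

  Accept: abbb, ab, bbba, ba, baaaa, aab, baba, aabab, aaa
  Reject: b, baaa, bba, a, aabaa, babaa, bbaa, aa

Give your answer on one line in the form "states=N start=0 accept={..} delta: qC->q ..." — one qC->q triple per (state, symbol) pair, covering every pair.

states=3 start=0 accept={0} delta: 0a->1 0b->2 1a->2 1b->0 2a->0 2b->0

State merging on the prefix tree: take the shortest (then alphabetical) example prefix whose next move is undefined and point that move at state 0, else 1, else 2, ...; a target is out if some Accept/Reject pair would then sit in one state with the same input left (inseparable). If every existing state is out, open a new one.
a: 0a undefined. 0a->0: no, ab/b meet in 0 with "b" left. Open state 1: 0a->1.
b: 0b undefined. 0b->0: no, bbba/bba meet in 1. 0b->1: no, ba/aa meet in 1 with "a" left. Open state 2: 0b->2.
aa: 1a undefined. 1a->0: no, aab/b meet in 2. 1a->1: no, aaa/a meet in 1. 1a->2: ok.
ab: 1b undefined. 1b->0: ok.
ba: 2a undefined. 2a->0: ok.
bb: 2b undefined. 2b->0: ok.
All examples now run through 3 states with every (state, symbol) defined. Accept strings end in {0}, Reject strings end in {1,2}; accept={0}.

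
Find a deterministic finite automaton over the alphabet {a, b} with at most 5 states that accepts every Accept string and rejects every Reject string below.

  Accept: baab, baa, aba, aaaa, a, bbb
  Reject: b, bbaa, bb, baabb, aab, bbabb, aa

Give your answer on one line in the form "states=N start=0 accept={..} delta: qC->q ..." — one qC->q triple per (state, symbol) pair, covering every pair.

states=4 start=0 accept={0,1} delta: 0a->1 0b->2 1a->2 1b->0 2a->0 2b->3 3a->1 3b->0

Fold the examples into a partial DFA from state 0: repeatedly fix the first undefined (state, symbol) met by the shortest-then-alphabetical prefix, trying targets in increasing order and rejecting any under which an Accept and a Reject string meet in one state with the same remainder; add a state when all current targets are rejected. Accepting states are where Accept strings end.
a: 0a undefined. 0a->0: no, aaaa/aa meet in 0. Open state 1: 0a->1.
b: 0b undefined. 0b->0: no, baab/aab meet in 1 with "ab" left. 0b->1: no, a/b meet in 1. Open state 2: 0b->2.
aa: 1a undefined. 1a->0: no, aaaa/aa meet in 0. 1a->1: no, aaaa/aa meet in 1. 1a->2: ok.
ab: 1b undefined. 1b->0: ok.
ba: 2a undefined. 2a->0: ok.
bb: 2b undefined. 2b->0: no, baab/bb meet in 0. 2b->1: no, baab/bbaa meet in 0. 2b->2: no, baa/bbaa meet in 1. Open state 3: 2b->3.
bba: 3a undefined. 3a->0: no, baa/bbaa meet in 1. 3a->1: ok.
bbb: 3b undefined. 3b->0: ok.
All examples now run through 4 states with every (state, symbol) defined. Accept strings end in {0,1}, Reject strings end in {2,3}; accept={0,1}.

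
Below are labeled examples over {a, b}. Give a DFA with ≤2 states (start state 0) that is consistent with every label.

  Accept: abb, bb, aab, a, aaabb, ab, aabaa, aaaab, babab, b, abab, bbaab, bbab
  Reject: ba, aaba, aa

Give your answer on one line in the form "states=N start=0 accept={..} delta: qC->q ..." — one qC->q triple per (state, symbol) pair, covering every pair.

states=2 start=0 accept={1} delta: 0a->1 0b->1 1a->0 1b->1

Fold the examples into a partial DFA from state 0: repeatedly fix the first undefined (state, symbol) met by the shortest-then-alphabetical prefix, trying targets in increasing order and rejecting any under which an Accept and a Reject string meet in one state with the same remainder; add a state when all current targets are rejected. Accepting states are where Accept strings end.
a: 0a undefined. 0a->0: no, a/aa meet in 0. Open state 1: 0a->1.
b: 0b undefined. 0b->0: no, a/ba meet in 1. 0b->1: ok.
aa: 1a undefined. 1a->0: ok.
ab: 1b undefined. 1b->0: no, bb/ba meet in 0. 1b->1: ok.
All examples now run through 2 states with every (state, symbol) defined. Accept strings end in {1}, Reject strings end in {0}; accept={1}.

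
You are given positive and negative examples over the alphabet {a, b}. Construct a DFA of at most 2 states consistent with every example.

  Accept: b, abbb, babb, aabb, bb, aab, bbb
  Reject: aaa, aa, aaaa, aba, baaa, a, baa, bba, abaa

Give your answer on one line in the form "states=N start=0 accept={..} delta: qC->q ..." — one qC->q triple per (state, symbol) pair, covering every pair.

Fold the examples into a partial DFA from state 0: repeatedly fix the first undefined (state, symbol) met by the shortest-then-alphabetical prefix, trying targets in increasing order and rejecting any under which an Accept and a Reject string meet in one state with the same remainder; add a state when all current targets are rejected. Accepting states are where Accept strings end.
a: 0a undefined. 0a->0: ok.
b: 0b undefined. 0b->0: no, b/aaa meet in 0. Open state 1: 0b->1.
ba: 1a undefined. 1a->0: ok.
bb: 1b undefined. 1b->0: no, babb/aaa meet in 0. 1b->1: ok.
All examples now run through 2 states with every (state, symbol) defined. Accept strings end in {1}, Reject strings end in {0}; accept={1}.

states=2 start=0 accept={1} delta: 0a->0 0b->1 1a->0 1b->1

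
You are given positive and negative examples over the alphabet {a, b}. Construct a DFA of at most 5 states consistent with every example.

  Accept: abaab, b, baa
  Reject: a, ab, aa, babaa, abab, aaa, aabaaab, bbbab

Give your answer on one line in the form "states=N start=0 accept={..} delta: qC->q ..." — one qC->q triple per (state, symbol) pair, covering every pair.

states=3 start=0 accept={2} delta: 0a->1 0b->2 1a->0 1b->0 2a->2 2b->0

Fold the examples into a partial DFA from state 0: repeatedly fix the first undefined (state, symbol) met by the shortest-then-alphabetical prefix, trying targets in increasing order and rejecting any under which an Accept and a Reject string meet in one state with the same remainder; add a state when all current targets are rejected. Accepting states are where Accept strings end.
a: 0a undefined. 0a->0: no, b/ab meet in 0 with "b" left. Open state 1: 0a->1.
b: 0b undefined. 0b->0: no, baa/aa meet in 1 with "a" left. 0b->1: no, b/a meet in 1. Open state 2: 0b->2.
aa: 1a undefined. 1a->0: ok.
ab: 1b undefined. 1b->0: ok.
ba: 2a undefined. 2a->0: no, abaab/aabaaab meet in 2. 2a->1: no, baa/ab meet in 0. 2a->2: ok.
bb: 2b undefined. 2b->0: ok.
All examples now run through 3 states with every (state, symbol) defined. Accept strings end in {2}, Reject strings end in {0,1}; accept={2}.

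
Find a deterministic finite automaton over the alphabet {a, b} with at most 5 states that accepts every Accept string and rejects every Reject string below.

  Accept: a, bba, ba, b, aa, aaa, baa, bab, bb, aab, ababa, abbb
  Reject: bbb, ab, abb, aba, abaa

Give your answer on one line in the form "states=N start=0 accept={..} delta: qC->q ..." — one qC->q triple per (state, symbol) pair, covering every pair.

states=5 start=0 accept={0,1,2} delta: 0a->1 0b->2 1a->0 1b->3 2a->0 2b->1 3a->3 3b->4 4a->0 4b->0

Grow the machine one transition at a time. Run the examples from 0; the earliest place one falls off (shortest prefix, ties alphabetical) gets sent to the lowest-numbered state that keeps every Accept/Reject pair distinguishable — a pair clashes when both reach the same state with identical unread suffix — and to a fresh state only if none does.
a: 0a undefined. 0a->0: no, ba/aba meet in 0 with "ba" left. Open state 1: 0a->1.
b: 0b undefined. 0b->0: no, b/bbb meet in 0. 0b->1: no, bba/aba meet in 1 with "ba" left. Open state 2: 0b->2.
aa: 1a undefined. 1a->0: ok.
ab: 1b undefined. 1b->0: no, a/aba meet in 1. 1b->1: no, a/ab meet in 1. 1b->2: no, ba/aba meet in 2 with "a" left. Open state 3: 1b->3.
ba: 2a undefined. 2a->0: ok.
bb: 2b undefined. 2b->0: no, b/bbb meet in 2. 2b->1: ok.
aba: 3a undefined. 3a->0: no, a/abaa meet in 1. 3a->1: no, a/aba meet in 1. 3a->2: no, bba/abaa meet in 0. 3a->3: ok.
abb: 3b undefined. 3b->0: no, bba/abb meet in 0. 3b->1: no, a/abb meet in 1. 3b->2: no, b/abb meet in 2. 3b->3: no, ababa/bbb meet in 3. Open state 4: 3b->4.
abbb: 4b undefined. 4b->0: ok.
ababa: 4a undefined. 4a->0: ok.
All examples now run through 5 states with every (state, symbol) defined. Accept strings end in {0,1,2}, Reject strings end in {3,4}; accept={0,1,2}.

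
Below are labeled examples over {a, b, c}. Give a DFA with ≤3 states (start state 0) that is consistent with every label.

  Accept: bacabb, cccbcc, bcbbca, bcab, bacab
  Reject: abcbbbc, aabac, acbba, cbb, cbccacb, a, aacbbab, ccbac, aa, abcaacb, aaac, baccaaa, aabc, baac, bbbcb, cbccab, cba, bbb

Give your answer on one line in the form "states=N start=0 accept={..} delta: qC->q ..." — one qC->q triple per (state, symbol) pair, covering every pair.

states=3 start=0 accept={2} delta: 0a->0 0b->0 0c->1 1a->2 1b->0 1c->2 2a->0 2b->2 2c->0

State merging on the prefix tree: take the shortest (then alphabetical) example prefix whose next move is undefined and point that move at state 0, else 1, else 2, ...; a target is out if some Accept/Reject pair would then sit in one state with the same input left (inseparable). If every existing state is out, open a new one.
a: 0a undefined. 0a->0: ok.
b: 0b undefined. 0b->0: ok.
c: 0c undefined. 0c->0: no, bacabb/abcbbbc meet in 0. Open state 1: 0c->1.
cb: 1b undefined. 1b->0: ok.
cc: 1c undefined. 1c->0: no, cccbcc/acbba meet in 0. 1c->1: no, cccbcc/abcbbbc meet in 1. Open state 2: 1c->2.
bca: 1a undefined. 1a->0: no, bacabb/acbba meet in 0. 1a->1: no, bacabb/acbba meet in 0. 1a->2: ok.
ccb: 2b undefined. 2b->0: no, bacabb/acbba meet in 0. 2b->1: no, bacabb/acbba meet in 0. 2b->2: ok.
ccc: 2c undefined. 2c->0: ok.
ccba: 2a undefined. 2a->0: ok.
All examples now run through 3 states with every (state, symbol) defined. Accept strings end in {2}, Reject strings end in {0,1}; accept={2}.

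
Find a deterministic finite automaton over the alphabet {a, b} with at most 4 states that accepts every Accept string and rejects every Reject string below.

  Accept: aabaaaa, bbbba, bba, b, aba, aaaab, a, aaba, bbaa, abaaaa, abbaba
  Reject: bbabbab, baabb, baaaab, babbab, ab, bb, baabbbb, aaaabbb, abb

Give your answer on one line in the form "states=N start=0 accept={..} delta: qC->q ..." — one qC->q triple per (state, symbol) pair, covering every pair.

Grow the machine one transition at a time. Run the examples from 0; the earliest place one falls off (shortest prefix, ties alphabetical) gets sent to the lowest-numbered state that keeps every Accept/Reject pair distinguishable — a pair clashes when both reach the same state with identical unread suffix — and to a fresh state only if none does.
a: 0a undefined. 0a->0: no, b/ab meet in 0 with "b" left. Open state 1: 0a->1.
b: 0b undefined. 0b->0: no, b/bb meet in 0. 0b->1: ok.
aa: 1a undefined. 1a->0: ok.
ab: 1b undefined. 1b->0: no, aabaaaa/bbabbab meet in 1. 1b->1: no, aabaaaa/bbabbab meet in 1. Open state 2: 1b->2.
aba: 2a undefined. 2a->0: no, aabaaaa/bbabbab meet in 1. 2a->1: ok.
abb: 2b undefined. 2b->0: no, bbbba/baabb meet in 0. 2b->1: no, aabaaaa/bbabbab meet in 1. 2b->2: ok.
All examples now run through 3 states with every (state, symbol) defined. Accept strings end in {0,1}, Reject strings end in {2}; accept={0,1}.

states=3 start=0 accept={0,1} delta: 0a->1 0b->1 1a->0 1b->2 2a->1 2b->2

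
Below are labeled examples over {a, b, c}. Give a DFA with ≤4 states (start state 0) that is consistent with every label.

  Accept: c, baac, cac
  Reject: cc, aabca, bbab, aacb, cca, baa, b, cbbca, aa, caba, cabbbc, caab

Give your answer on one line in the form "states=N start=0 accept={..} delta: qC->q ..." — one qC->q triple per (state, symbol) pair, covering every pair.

Fold the examples into a partial DFA from state 0: repeatedly fix the first undefined (state, symbol) met by the shortest-then-alphabetical prefix, trying targets in increasing order and rejecting any under which an Accept and a Reject string meet in one state with the same remainder; add a state when all current targets are rejected. Accepting states are where Accept strings end.
a: 0a undefined. 0a->0: ok.
b: 0b undefined. 0b->0: ok.
c: 0c undefined. 0c->0: no, c/cc meet in 0. Open state 1: 0c->1.
ca: 1a undefined. 1a->0: no, c/cabbbc meet in 1. 1a->1: no, c/aabca meet in 1. Open state 2: 1a->2.
cb: 1b undefined. 1b->0: ok.
cc: 1c undefined. 1c->0: ok.
caa: 2a undefined. 2a->0: ok.
cab: 2b undefined. 2b->0: no, c/cabbbc meet in 1. 2b->1: no, c/cabbbc meet in 1. 2b->2: no, cac/cabbbc meet in 2 with "c" left. Open state 3: 2b->3.
cac: 2c undefined. 2c->0: no, cac/cc meet in 0. 2c->1: ok.
caba: 3a undefined. 3a->0: ok.
cabb: 3b undefined. 3b->0: no, c/cabbbc meet in 1. 3b->1: no, c/cabbbc meet in 1. 3b->2: ok.
cabbbc: 3c undefined. 3c->0: ok.
All examples now run through 4 states with every (state, symbol) defined. Accept strings end in {1}, Reject strings end in {0,2}; accept={1}.

states=4 start=0 accept={1} delta: 0a->0 0b->0 0c->1 1a->2 1b->0 1c->0 2a->0 2b->3 2c->1 3a->0 3b->2 3c->0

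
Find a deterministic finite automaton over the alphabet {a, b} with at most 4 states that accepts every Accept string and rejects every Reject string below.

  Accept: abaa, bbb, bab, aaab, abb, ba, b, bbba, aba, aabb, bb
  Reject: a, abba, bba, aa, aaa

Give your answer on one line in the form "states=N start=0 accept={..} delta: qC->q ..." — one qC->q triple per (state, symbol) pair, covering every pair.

Grow the machine one transition at a time. Run the examples from 0; the earliest place one falls off (shortest prefix, ties alphabetical) gets sent to the lowest-numbered state that keeps every Accept/Reject pair distinguishable — a pair clashes when both reach the same state with identical unread suffix — and to a fresh state only if none does.
a: 0a undefined. 0a->0: ok.
b: 0b undefined. 0b->0: no, abaa/a meet in 0. Open state 1: 0b->1.
ba: 1a undefined. 1a->0: no, abaa/a meet in 0. 1a->1: ok.
bb: 1b undefined. 1b->0: no, bab/a meet in 0. 1b->1: no, abaa/abba meet in 1. Open state 2: 1b->2.
bba: 2a undefined. 2a->0: ok.
bbb: 2b undefined. 2b->0: no, bbb/a meet in 0. 2b->1: ok.
All examples now run through 3 states with every (state, symbol) defined. Accept strings end in {1,2}, Reject strings end in {0}; accept={1,2}.

states=3 start=0 accept={1,2} delta: 0a->0 0b->1 1a->1 1b->2 2a->0 2b->1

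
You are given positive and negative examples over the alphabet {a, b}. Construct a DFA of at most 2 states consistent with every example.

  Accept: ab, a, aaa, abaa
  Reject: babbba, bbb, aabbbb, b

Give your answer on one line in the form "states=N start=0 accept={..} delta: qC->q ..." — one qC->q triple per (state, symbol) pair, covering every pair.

Fold the examples into a partial DFA from state 0: repeatedly fix the first undefined (state, symbol) met by the shortest-then-alphabetical prefix, trying targets in increasing order and rejecting any under which an Accept and a Reject string meet in one state with the same remainder; add a state when all current targets are rejected. Accepting states are where Accept strings end.
a: 0a undefined. 0a->0: no, ab/b meet in 0 with "b" left. Open state 1: 0a->1.
b: 0b undefined. 0b->0: ok.
aa: 1a undefined. 1a->0: ok.
ab: 1b undefined. 1b->0: no, ab/bbb meet in 0. 1b->1: ok.
All examples now run through 2 states with every (state, symbol) defined. Accept strings end in {1}, Reject strings end in {0}; accept={1}.

states=2 start=0 accept={1} delta: 0a->1 0b->0 1a->0 1b->1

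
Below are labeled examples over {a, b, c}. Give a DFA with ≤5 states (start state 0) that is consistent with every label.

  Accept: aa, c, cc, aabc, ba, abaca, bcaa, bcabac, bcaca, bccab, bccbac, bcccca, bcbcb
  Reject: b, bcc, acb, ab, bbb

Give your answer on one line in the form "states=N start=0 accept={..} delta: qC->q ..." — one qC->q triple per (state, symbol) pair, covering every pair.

states=4 start=0 accept={0,2} delta: 0a->0 0b->1 0c->0 1a->0 1b->0 1c->2 2a->0 2b->2 2c->3 3a->1 3b->0 3c->0

Fold the examples into a partial DFA from state 0: repeatedly fix the first undefined (state, symbol) met by the shortest-then-alphabetical prefix, trying targets in increasing order and rejecting any under which an Accept and a Reject string meet in one state with the same remainder; add a state when all current targets are rejected. Accepting states are where Accept strings end.
a: 0a undefined. 0a->0: ok.
b: 0b undefined. 0b->0: no, aa/b meet in 0. Open state 1: 0b->1.
c: 0c undefined. 0c->0: ok.
ba: 1a undefined. 1a->0: ok.
bb: 1b undefined. 1b->0: ok.
bc: 1c undefined. 1c->0: no, aa/bcc meet in 0. 1c->1: no, aabc/b meet in 1. Open state 2: 1c->2.
bca: 2a undefined. 2a->0: ok.
bcb: 2b undefined. 2b->0: no, bcbcb/b meet in 1. 2b->1: no, bcbcb/b meet in 1. 2b->2: ok.
bcc: 2c undefined. 2c->0: no, aa/bcc meet in 0. 2c->1: no, bccab/b meet in 1. 2c->2: no, aabc/bcc meet in 2. Open state 3: 2c->3.
bcca: 3a undefined. 3a->0: no, bccab/b meet in 1. 3a->1: ok.
bccb: 3b undefined. 3b->0: ok.
bccc: 3c undefined. 3c->0: ok.
All examples now run through 4 states with every (state, symbol) defined. Accept strings end in {0,2}, Reject strings end in {1,3}; accept={0,2}.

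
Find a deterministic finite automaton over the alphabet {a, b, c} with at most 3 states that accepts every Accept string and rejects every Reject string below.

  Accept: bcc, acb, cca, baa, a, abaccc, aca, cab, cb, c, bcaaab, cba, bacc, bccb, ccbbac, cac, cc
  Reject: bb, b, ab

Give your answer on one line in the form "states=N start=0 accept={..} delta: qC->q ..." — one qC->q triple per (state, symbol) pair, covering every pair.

Grow the machine one transition at a time. Run the examples from 0; the earliest place one falls off (shortest prefix, ties alphabetical) gets sent to the lowest-numbered state that keeps every Accept/Reject pair distinguishable — a pair clashes when both reach the same state with identical unread suffix — and to a fresh state only if none does.
a: 0a undefined. 0a->0: ok.
b: 0b undefined. 0b->0: no, baa/bb meet in 0. Open state 1: 0b->1.
c: 0c undefined. 0c->0: no, acb/b meet in 1. 0c->1: no, acb/bb meet in 1 with "b" left. Open state 2: 0c->2.
ba: 1a undefined. 1a->0: ok.
bb: 1b undefined. 1b->0: no, baa/bb meet in 0. 1b->1: ok.
bc: 1c undefined. 1c->0: no, bcaaab/bb meet in 1. 1c->1: no, bcc/bb meet in 1. 1c->2: ok.
ca: 2a undefined. 2a->0: no, cab/bb meet in 1. 2a->1: no, aca/bb meet in 1. 2a->2: ok.
cb: 2b undefined. 2b->0: ok.
cc: 2c undefined. 2c->0: no, bccb/bb meet in 1. 2c->1: no, bcc/bb meet in 1. 2c->2: ok.
All examples now run through 3 states with every (state, symbol) defined. Accept strings end in {0,2}, Reject strings end in {1}; accept={0,2}.

states=3 start=0 accept={0,2} delta: 0a->0 0b->1 0c->2 1a->0 1b->1 1c->2 2a->2 2b->0 2c->2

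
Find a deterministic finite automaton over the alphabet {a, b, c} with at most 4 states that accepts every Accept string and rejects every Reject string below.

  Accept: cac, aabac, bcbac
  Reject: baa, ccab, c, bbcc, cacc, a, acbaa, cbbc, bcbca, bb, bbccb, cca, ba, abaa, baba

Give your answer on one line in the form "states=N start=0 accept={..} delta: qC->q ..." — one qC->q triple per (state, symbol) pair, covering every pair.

Fold the examples into a partial DFA from state 0: repeatedly fix the first undefined (state, symbol) met by the shortest-then-alphabetical prefix, trying targets in increasing order and rejecting any under which an Accept and a Reject string meet in one state with the same remainder; add a state when all current targets are rejected. Accepting states are where Accept strings end.
a: 0a undefined. 0a->0: ok.
b: 0b undefined. 0b->0: no, aabac/c meet in 0 with "c" left. Open state 1: 0b->1.
c: 0c undefined. 0c->0: no, cac/c meet in 0. 0c->1: ok.
ba: 1a undefined. 1a->0: no, cac/c meet in 1. 1a->1: ok.
bb: 1b undefined. 1b->0: no, cac/bbcc meet in 1 with "c" left. 1b->1: no, cac/cbbc meet in 1 with "c" left. Open state 2: 1b->2.
bc: 1c undefined. 1c->0: no, cac/a meet in 0. 1c->1: no, cac/baa meet in 1. 1c->2: no, cac/bb meet in 2. Open state 3: 1c->3.
bbc: 2c undefined. 2c->0: ok.
bcb: 3b undefined. 3b->0: no, bcbac/baa meet in 1. 3b->1: ok.
cbb: 2b undefined. 2b->0: ok.
cca: 3a undefined. 3a->0: ok.
acba: 2a undefined. 2a->0: ok.
cacc: 3c undefined. 3c->0: ok.
All examples now run through 4 states with every (state, symbol) defined. Accept strings end in {3}, Reject strings end in {0,1,2}; accept={3}.

states=4 start=0 accept={3} delta: 0a->0 0b->1 0c->1 1a->1 1b->2 1c->3 2a->0 2b->0 2c->0 3a->0 3b->1 3c->0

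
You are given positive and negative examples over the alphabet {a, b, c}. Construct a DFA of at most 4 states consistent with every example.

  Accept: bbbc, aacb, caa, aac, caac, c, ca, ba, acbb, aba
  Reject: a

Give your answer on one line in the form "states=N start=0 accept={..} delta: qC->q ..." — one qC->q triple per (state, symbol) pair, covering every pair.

Fold the examples into a partial DFA from state 0: repeatedly fix the first undefined (state, symbol) met by the shortest-then-alphabetical prefix, trying targets in increasing order and rejecting any under which an Accept and a Reject string meet in one state with the same remainder; add a state when all current targets are rejected. Accepting states are where Accept strings end.
a: 0a undefined. 0a->0: ok.
b: 0b undefined. 0b->0: no, ba/a meet in 0. Open state 1: 0b->1.
c: 0c undefined. 0c->0: no, caa/a meet in 0. 0c->1: ok.
ba: 1a undefined. 1a->0: no, caa/a meet in 0. 1a->1: ok.
bb: 1b undefined. 1b->0: no, aacb/a meet in 0. 1b->1: ok.
bbbc: 1c undefined. 1c->0: no, bbbc/a meet in 0. 1c->1: ok.
All examples now run through 2 states with every (state, symbol) defined. Accept strings end in {1}, Reject strings end in {0}; accept={1}.

states=2 start=0 accept={1} delta: 0a->0 0b->1 0c->1 1a->1 1b->1 1c->1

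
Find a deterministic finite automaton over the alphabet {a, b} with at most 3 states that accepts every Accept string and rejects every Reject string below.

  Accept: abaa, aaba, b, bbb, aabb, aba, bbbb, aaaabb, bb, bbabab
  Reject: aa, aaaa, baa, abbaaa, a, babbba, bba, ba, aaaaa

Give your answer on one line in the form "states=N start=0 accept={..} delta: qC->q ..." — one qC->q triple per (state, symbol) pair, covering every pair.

states=3 start=0 accept={0,2} delta: 0a->1 0b->0 1a->1 1b->2 2a->2 2b->0

Fold the examples into a partial DFA from state 0: repeatedly fix the first undefined (state, symbol) met by the shortest-then-alphabetical prefix, trying targets in increasing order and rejecting any under which an Accept and a Reject string meet in one state with the same remainder; add a state when all current targets are rejected. Accepting states are where Accept strings end.
a: 0a undefined. 0a->0: no, abaa/baa meet in 0 with "baa" left. Open state 1: 0a->1.
b: 0b undefined. 0b->0: ok.
aa: 1a undefined. 1a->0: no, aaba/a meet in 1. 1a->1: ok.
ab: 1b undefined. 1b->0: no, abaa/aa meet in 1. 1b->1: no, abaa/aa meet in 1. Open state 2: 1b->2.
aba: 2a undefined. 2a->0: no, abaa/aa meet in 1. 2a->1: no, abaa/aa meet in 1. 2a->2: ok.
abb: 2b undefined. 2b->0: ok.
All examples now run through 3 states with every (state, symbol) defined. Accept strings end in {0,2}, Reject strings end in {1}; accept={0,2}.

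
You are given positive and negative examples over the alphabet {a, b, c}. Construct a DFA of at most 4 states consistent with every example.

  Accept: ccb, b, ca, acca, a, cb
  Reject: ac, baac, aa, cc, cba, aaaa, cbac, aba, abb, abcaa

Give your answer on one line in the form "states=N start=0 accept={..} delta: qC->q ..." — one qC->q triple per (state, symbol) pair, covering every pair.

states=4 start=0 accept={0,1} delta: 0a->1 0b->0 0c->2 1a->2 1b->3 1c->2 2a->1 2b->1 2c->2 3a->2 3b->2 3c->0

Fold the examples into a partial DFA from state 0: repeatedly fix the first undefined (state, symbol) met by the shortest-then-alphabetical prefix, trying targets in increasing order and rejecting any under which an Accept and a Reject string meet in one state with the same remainder; add a state when all current targets are rejected. Accepting states are where Accept strings end.
a: 0a undefined. 0a->0: no, a/aa meet in 0. Open state 1: 0a->1.
b: 0b undefined. 0b->0: ok.
c: 0c undefined. 0c->0: no, ccb/cc meet in 0. 0c->1: no, ca/aa meet in 1 with "a" left. Open state 2: 0c->2.
aa: 1a undefined. 1a->0: no, b/aa meet in 0. 1a->1: no, a/aa meet in 1. 1a->2: ok.
ab: 1b undefined. 1b->0: no, b/abb meet in 0. 1b->1: no, a/abb meet in 1. 1b->2: no, ca/aba meet in 2 with "a" left. Open state 3: 1b->3.
ac: 1c undefined. 1c->0: no, b/ac meet in 0. 1c->1: no, acca/aa meet in 2. 1c->2: ok.
ca: 2a undefined. 2a->0: no, a/aaaa meet in 1. 2a->1: ok.
cb: 2b undefined. 2b->0: no, ca/cba meet in 1. 2b->1: ok.
cc: 2c undefined. 2c->0: no, ccb/baac meet in 0. 2c->1: no, ca/baac meet in 1. 2c->2: ok.
aba: 3a undefined. 3a->0: no, b/aba meet in 0. 3a->1: no, ccb/aba meet in 1. 3a->2: ok.
abb: 3b undefined. 3b->0: no, b/abb meet in 0. 3b->1: no, ccb/abb meet in 1. 3b->2: ok.
abc: 3c undefined. 3c->0: ok.
All examples now run through 4 states with every (state, symbol) defined. Accept strings end in {0,1}, Reject strings end in {2}; accept={0,1}.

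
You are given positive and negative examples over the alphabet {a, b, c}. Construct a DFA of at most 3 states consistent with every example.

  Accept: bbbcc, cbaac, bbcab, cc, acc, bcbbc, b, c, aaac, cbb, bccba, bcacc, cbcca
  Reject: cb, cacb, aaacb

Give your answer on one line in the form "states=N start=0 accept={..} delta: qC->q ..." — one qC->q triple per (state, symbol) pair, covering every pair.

Fold the examples into a partial DFA from state 0: repeatedly fix the first undefined (state, symbol) met by the shortest-then-alphabetical prefix, trying targets in increasing order and rejecting any under which an Accept and a Reject string meet in one state with the same remainder; add a state when all current targets are rejected. Accepting states are where Accept strings end.
a: 0a undefined. 0a->0: ok.
b: 0b undefined. 0b->0: ok.
c: 0c undefined. 0c->0: no, bbbcc/cb meet in 0. Open state 1: 0c->1.
ca: 1a undefined. 1a->0: ok.
cb: 1b undefined. 1b->0: no, bbcab/cb meet in 0. 1b->1: no, cbaac/cb meet in 1. Open state 2: 1b->2.
cc: 1c undefined. 1c->0: ok.
cba: 2a undefined. 2a->0: ok.
cbb: 2b undefined. 2b->0: ok.
cbc: 2c undefined. 2c->0: ok.
All examples now run through 3 states with every (state, symbol) defined. Accept strings end in {0,1}, Reject strings end in {2}; accept={0,1}.

states=3 start=0 accept={0,1} delta: 0a->0 0b->0 0c->1 1a->0 1b->2 1c->0 2a->0 2b->0 2c->0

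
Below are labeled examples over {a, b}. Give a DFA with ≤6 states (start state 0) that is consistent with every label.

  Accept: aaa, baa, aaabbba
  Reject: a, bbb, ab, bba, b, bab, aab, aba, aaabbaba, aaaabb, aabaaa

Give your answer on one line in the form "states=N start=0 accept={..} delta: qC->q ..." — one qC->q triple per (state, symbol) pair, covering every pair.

states=5 start=0 accept={2} delta: 0a->1 0b->0 1a->2 1b->0 2a->2 2b->3 3a->3 3b->4 4a->0 4b->1

Fold the examples into a partial DFA from state 0: repeatedly fix the first undefined (state, symbol) met by the shortest-then-alphabetical prefix, trying targets in increasing order and rejecting any under which an Accept and a Reject string meet in one state with the same remainder; add a state when all current targets are rejected. Accepting states are where Accept strings end.
a: 0a undefined. 0a->0: no, aaa/a meet in 0. Open state 1: 0a->1.
b: 0b undefined. 0b->0: ok.
aa: 1a undefined. 1a->0: no, aaa/a meet in 1. 1a->1: no, aaa/a meet in 1. Open state 2: 1a->2.
ab: 1b undefined. 1b->0: ok.
aaa: 2a undefined. 2a->0: no, aaa/bbb meet in 0. 2a->1: no, aaa/a meet in 1. 2a->2: ok.
aab: 2b undefined. 2b->0: no, aaa/aabaaa meet in 2. 2b->1: no, aaa/aabaaa meet in 2. 2b->2: no, aaa/aab meet in 2. Open state 3: 2b->3.
aaba: 3a undefined. 3a->0: no, aaa/aabaaa meet in 2. 3a->1: no, aaa/aabaaa meet in 2. 3a->2: no, aaa/aabaaa meet in 2. 3a->3: ok.
aaabb: 3b undefined. 3b->0: no, aaabbba/a meet in 1. 3b->1: no, aaabbba/a meet in 1. 3b->2: no, aaa/aaaabb meet in 2. 3b->3: no, aaabbba/aab meet in 3. Open state 4: 3b->4.
aaabba: 4a undefined. 4a->0: ok.
aaabbb: 4b undefined. 4b->0: no, aaabbba/a meet in 1. 4b->1: ok.
All examples now run through 5 states with every (state, symbol) defined. Accept strings end in {2}, Reject strings end in {0,1,3,4}; accept={2}.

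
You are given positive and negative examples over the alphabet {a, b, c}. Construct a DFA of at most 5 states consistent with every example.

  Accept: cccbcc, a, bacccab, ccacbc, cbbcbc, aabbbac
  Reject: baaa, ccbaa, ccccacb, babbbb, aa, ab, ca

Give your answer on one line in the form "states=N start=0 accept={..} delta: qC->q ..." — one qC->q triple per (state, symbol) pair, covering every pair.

states=3 start=0 accept={1} delta: 0a->1 0b->0 0c->1 1a->2 1b->0 1c->1 2a->0 2b->1 2c->0

Grow the machine one transition at a time. Run the examples from 0; the earliest place one falls off (shortest prefix, ties alphabetical) gets sent to the lowest-numbered state that keeps every Accept/Reject pair distinguishable — a pair clashes when both reach the same state with identical unread suffix — and to a fresh state only if none does.
a: 0a undefined. 0a->0: no, a/aa meet in 0. Open state 1: 0a->1.
b: 0b undefined. 0b->0: ok.
c: 0c undefined. 0c->0: no, a/ca meet in 1. 0c->1: ok.
aa: 1a undefined. 1a->0: no, a/baaa meet in 1. 1a->1: no, a/baaa meet in 1. Open state 2: 1a->2.
ab: 1b undefined. 1b->0: ok.
cc: 1c undefined. 1c->0: no, cccbcc/ccccacb meet in 0. 1c->1: ok.
aab: 2b undefined. 2b->0: no, bacccab/babbbb meet in 0. 2b->1: ok.
baaa: 2a undefined. 2a->0: ok.
ccac: 2c undefined. 2c->0: ok.
All examples now run through 3 states with every (state, symbol) defined. Accept strings end in {1}, Reject strings end in {0,2}; accept={1}.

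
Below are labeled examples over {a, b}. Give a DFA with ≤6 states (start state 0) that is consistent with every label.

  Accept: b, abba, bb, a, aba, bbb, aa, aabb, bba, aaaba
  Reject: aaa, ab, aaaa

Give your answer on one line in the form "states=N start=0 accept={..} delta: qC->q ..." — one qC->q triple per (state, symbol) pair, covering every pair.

states=5 start=0 accept={0,1,2} delta: 0a->1 0b->0 1a->2 1b->3 2a->4 2b->0 3a->0 3b->0 4a->3 4b->0

Fold the examples into a partial DFA from state 0: repeatedly fix the first undefined (state, symbol) met by the shortest-then-alphabetical prefix, trying targets in increasing order and rejecting any under which an Accept and a Reject string meet in one state with the same remainder; add a state when all current targets are rejected. Accepting states are where Accept strings end.
a: 0a undefined. 0a->0: no, b/ab meet in 0 with "b" left. Open state 1: 0a->1.
b: 0b undefined. 0b->0: ok.
aa: 1a undefined. 1a->0: no, b/aaaa meet in 0. 1a->1: no, a/aaa meet in 1. Open state 2: 1a->2.
ab: 1b undefined. 1b->0: no, b/ab meet in 0. 1b->1: no, a/ab meet in 1. 1b->2: no, aba/aaa meet in 2 with "a" left. Open state 3: 1b->3.
aaa: 2a undefined. 2a->0: no, b/aaa meet in 0. 2a->1: no, a/aaa meet in 1. 2a->2: no, aa/aaa meet in 2. 2a->3: no, aba/aaaa meet in 3 with "a" left. Open state 4: 2a->4.
aab: 2b undefined. 2b->0: ok.
aba: 3a undefined. 3a->0: ok.
abb: 3b undefined. 3b->0: ok.
aaaa: 4a undefined. 4a->0: no, b/aaaa meet in 0. 4a->1: no, abba/aaaa meet in 1. 4a->2: no, aa/aaaa meet in 2. 4a->3: ok.
aaab: 4b undefined. 4b->0: ok.
All examples now run through 5 states with every (state, symbol) defined. Accept strings end in {0,1,2}, Reject strings end in {3,4}; accept={0,1,2}.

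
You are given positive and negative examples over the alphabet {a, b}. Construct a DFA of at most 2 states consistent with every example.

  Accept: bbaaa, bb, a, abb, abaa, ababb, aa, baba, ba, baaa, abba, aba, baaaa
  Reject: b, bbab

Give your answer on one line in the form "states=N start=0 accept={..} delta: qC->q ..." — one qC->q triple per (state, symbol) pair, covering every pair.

states=2 start=0 accept={0} delta: 0a->0 0b->1 1a->0 1b->0

Grow the machine one transition at a time. Run the examples from 0; the earliest place one falls off (shortest prefix, ties alphabetical) gets sent to the lowest-numbered state that keeps every Accept/Reject pair distinguishable — a pair clashes when both reach the same state with identical unread suffix — and to a fresh state only if none does.
a: 0a undefined. 0a->0: ok.
b: 0b undefined. 0b->0: no, bbaaa/b meet in 0. Open state 1: 0b->1.
ba: 1a undefined. 1a->0: ok.
bb: 1b undefined. 1b->0: ok.
All examples now run through 2 states with every (state, symbol) defined. Accept strings end in {0}, Reject strings end in {1}; accept={0}.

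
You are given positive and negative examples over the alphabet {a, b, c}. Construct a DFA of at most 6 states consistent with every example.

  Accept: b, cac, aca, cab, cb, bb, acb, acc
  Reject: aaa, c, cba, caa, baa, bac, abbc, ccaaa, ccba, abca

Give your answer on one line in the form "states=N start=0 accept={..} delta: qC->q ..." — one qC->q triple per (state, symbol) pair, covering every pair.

states=4 start=0 accept={1,3} delta: 0a->0 0b->1 0c->2 1a->0 1b->1 1c->0 2a->3 2b->1 2c->1 3a->0 3b->1 3c->1

Fold the examples into a partial DFA from state 0: repeatedly fix the first undefined (state, symbol) met by the shortest-then-alphabetical prefix, trying targets in increasing order and rejecting any under which an Accept and a Reject string meet in one state with the same remainder; add a state when all current targets are rejected. Accepting states are where Accept strings end.
a: 0a undefined. 0a->0: ok.
b: 0b undefined. 0b->0: no, b/aaa meet in 0. Open state 1: 0b->1.
c: 0c undefined. 0c->0: no, cac/aaa meet in 0. 0c->1: no, b/c meet in 1. Open state 2: 0c->2.
ba: 1a undefined. 1a->0: ok.
bb: 1b undefined. 1b->0: no, bb/aaa meet in 0. 1b->1: ok.
ca: 2a undefined. 2a->0: no, cac/c meet in 2. 2a->1: no, cac/abbc meet in 1 with "c" left. 2a->2: no, aca/c meet in 2. Open state 3: 2a->3.
cb: 2b undefined. 2b->0: no, cb/aaa meet in 0. 2b->1: ok.
cc: 2c undefined. 2c->0: no, acc/aaa meet in 0. 2c->1: ok.
abc: 1c undefined. 1c->0: ok.
caa: 3a undefined. 3a->0: ok.
cab: 3b undefined. 3b->0: no, cab/aaa meet in 0. 3b->1: ok.
cac: 3c undefined. 3c->0: no, cac/aaa meet in 0. 3c->1: ok.
All examples now run through 4 states with every (state, symbol) defined. Accept strings end in {1,3}, Reject strings end in {0,2}; accept={1,3}.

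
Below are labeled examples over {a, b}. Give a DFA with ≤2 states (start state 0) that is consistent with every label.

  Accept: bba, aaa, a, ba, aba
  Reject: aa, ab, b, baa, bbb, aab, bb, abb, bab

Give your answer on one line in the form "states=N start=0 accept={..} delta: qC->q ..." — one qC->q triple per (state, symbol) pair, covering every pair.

states=2 start=0 accept={1} delta: 0a->1 0b->0 1a->0 1b->0

Fold the examples into a partial DFA from state 0: repeatedly fix the first undefined (state, symbol) met by the shortest-then-alphabetical prefix, trying targets in increasing order and rejecting any under which an Accept and a Reject string meet in one state with the same remainder; add a state when all current targets are rejected. Accepting states are where Accept strings end.
a: 0a undefined. 0a->0: no, aaa/aa meet in 0. Open state 1: 0a->1.
b: 0b undefined. 0b->0: ok.
aa: 1a undefined. 1a->0: ok.
ab: 1b undefined. 1b->0: ok.
All examples now run through 2 states with every (state, symbol) defined. Accept strings end in {1}, Reject strings end in {0}; accept={1}.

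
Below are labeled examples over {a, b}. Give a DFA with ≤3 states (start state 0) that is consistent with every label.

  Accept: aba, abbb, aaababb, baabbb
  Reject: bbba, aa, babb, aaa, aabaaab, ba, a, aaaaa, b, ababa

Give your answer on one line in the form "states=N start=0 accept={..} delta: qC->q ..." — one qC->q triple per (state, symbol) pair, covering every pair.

State merging on the prefix tree: take the shortest (then alphabetical) example prefix whose next move is undefined and point that move at state 0, else 1, else 2, ...; a target is out if some Accept/Reject pair would then sit in one state with the same input left (inseparable). If every existing state is out, open a new one.
a: 0a undefined. 0a->0: no, aba/ba meet in 0 with "ba" left. Open state 1: 0a->1.
b: 0b undefined. 0b->0: ok.
aa: 1a undefined. 1a->0: no, baabbb/aa meet in 0. 1a->1: ok.
ab: 1b undefined. 1b->0: no, aba/bbba meet in 1. 1b->1: no, aba/bbba meet in 1. Open state 2: 1b->2.
aba: 2a undefined. 2a->0: no, aba/b meet in 0. 2a->1: no, aba/bbba meet in 1. 2a->2: ok.
abb: 2b undefined. 2b->0: no, abbb/babb meet in 0. 2b->1: ok.
All examples now run through 3 states with every (state, symbol) defined. Accept strings end in {2}, Reject strings end in {0,1}; accept={2}.

states=3 start=0 accept={2} delta: 0a->1 0b->0 1a->1 1b->2 2a->2 2b->1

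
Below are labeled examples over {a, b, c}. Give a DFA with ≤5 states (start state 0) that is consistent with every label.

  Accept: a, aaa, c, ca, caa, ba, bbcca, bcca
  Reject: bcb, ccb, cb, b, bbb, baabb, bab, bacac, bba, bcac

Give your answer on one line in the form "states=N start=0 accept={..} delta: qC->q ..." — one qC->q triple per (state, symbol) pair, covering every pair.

Grow the machine one transition at a time. Run the examples from 0; the earliest place one falls off (shortest prefix, ties alphabetical) gets sent to the lowest-numbered state that keeps every Accept/Reject pair distinguishable — a pair clashes when both reach the same state with identical unread suffix — and to a fresh state only if none does.
a: 0a undefined. 0a->0: ok.
b: 0b undefined. 0b->0: no, a/b meet in 0. Open state 1: 0b->1.
c: 0c undefined. 0c->0: ok.
ba: 1a undefined. 1a->0: no, a/bacac meet in 0. 1a->1: no, ba/ccb meet in 1. Open state 2: 1a->2.
bb: 1b undefined. 1b->0: no, a/bba meet in 0. 1b->1: no, ba/bba meet in 2. 1b->2: ok.
bc: 1c undefined. 1c->0: no, a/bcac meet in 0. 1c->1: no, ba/bcb meet in 2. 1c->2: ok.
baa: 2a undefined. 2a->0: no, a/bba meet in 0. 2a->1: no, ba/bcac meet in 2. 2a->2: no, ba/bba meet in 2. Open state 3: 2a->3.
bab: 2b undefined. 2b->0: no, a/bcb meet in 0. 2b->1: ok.
bac: 2c undefined. 2c->0: no, a/bacac meet in 0. 2c->1: no, bbcca/bba meet in 3. 2c->2: no, bbcca/bba meet in 3. 2c->3: ok.
baab: 3b undefined. 3b->0: ok.
baca: 3a undefined. 3a->0: no, a/bacac meet in 0. 3a->1: no, ba/bacac meet in 2. 3a->2: ok.
bbcc: 3c undefined. 3c->0: no, a/bcac meet in 0. 3c->1: ok.
All examples now run through 4 states with every (state, symbol) defined. Accept strings end in {0,2}, Reject strings end in {1,3}; accept={0,2}.

states=4 start=0 accept={0,2} delta: 0a->0 0b->1 0c->0 1a->2 1b->2 1c->2 2a->3 2b->1 2c->3 3a->2 3b->0 3c->1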